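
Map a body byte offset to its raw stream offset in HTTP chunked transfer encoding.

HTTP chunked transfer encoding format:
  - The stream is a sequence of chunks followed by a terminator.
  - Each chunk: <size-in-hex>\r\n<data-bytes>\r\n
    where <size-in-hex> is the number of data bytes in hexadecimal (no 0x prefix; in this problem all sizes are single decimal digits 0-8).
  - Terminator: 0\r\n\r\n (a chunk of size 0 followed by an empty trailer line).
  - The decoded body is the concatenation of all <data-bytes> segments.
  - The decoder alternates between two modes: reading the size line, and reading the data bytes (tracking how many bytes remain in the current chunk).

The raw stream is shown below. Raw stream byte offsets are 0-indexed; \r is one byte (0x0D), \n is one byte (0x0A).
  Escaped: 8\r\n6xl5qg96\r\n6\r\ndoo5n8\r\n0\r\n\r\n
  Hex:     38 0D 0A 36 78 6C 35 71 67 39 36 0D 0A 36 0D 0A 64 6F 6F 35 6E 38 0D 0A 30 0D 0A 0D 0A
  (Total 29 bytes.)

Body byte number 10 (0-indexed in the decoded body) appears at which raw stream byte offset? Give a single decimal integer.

Chunk 1: stream[0..1]='8' size=0x8=8, data at stream[3..11]='6xl5qg96' -> body[0..8], body so far='6xl5qg96'
Chunk 2: stream[13..14]='6' size=0x6=6, data at stream[16..22]='doo5n8' -> body[8..14], body so far='6xl5qg96doo5n8'
Chunk 3: stream[24..25]='0' size=0 (terminator). Final body='6xl5qg96doo5n8' (14 bytes)
Body byte 10 at stream offset 18

Answer: 18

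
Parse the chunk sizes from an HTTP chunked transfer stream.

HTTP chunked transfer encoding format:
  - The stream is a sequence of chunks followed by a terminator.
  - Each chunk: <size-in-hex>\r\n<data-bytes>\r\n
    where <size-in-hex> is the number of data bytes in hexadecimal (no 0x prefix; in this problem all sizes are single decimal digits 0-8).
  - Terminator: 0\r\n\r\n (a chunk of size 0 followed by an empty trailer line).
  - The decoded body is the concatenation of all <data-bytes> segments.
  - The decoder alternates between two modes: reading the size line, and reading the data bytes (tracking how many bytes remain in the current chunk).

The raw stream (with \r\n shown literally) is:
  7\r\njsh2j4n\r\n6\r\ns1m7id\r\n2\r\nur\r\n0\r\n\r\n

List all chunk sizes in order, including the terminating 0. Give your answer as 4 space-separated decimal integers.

Answer: 7 6 2 0

Derivation:
Chunk 1: stream[0..1]='7' size=0x7=7, data at stream[3..10]='jsh2j4n' -> body[0..7], body so far='jsh2j4n'
Chunk 2: stream[12..13]='6' size=0x6=6, data at stream[15..21]='s1m7id' -> body[7..13], body so far='jsh2j4ns1m7id'
Chunk 3: stream[23..24]='2' size=0x2=2, data at stream[26..28]='ur' -> body[13..15], body so far='jsh2j4ns1m7idur'
Chunk 4: stream[30..31]='0' size=0 (terminator). Final body='jsh2j4ns1m7idur' (15 bytes)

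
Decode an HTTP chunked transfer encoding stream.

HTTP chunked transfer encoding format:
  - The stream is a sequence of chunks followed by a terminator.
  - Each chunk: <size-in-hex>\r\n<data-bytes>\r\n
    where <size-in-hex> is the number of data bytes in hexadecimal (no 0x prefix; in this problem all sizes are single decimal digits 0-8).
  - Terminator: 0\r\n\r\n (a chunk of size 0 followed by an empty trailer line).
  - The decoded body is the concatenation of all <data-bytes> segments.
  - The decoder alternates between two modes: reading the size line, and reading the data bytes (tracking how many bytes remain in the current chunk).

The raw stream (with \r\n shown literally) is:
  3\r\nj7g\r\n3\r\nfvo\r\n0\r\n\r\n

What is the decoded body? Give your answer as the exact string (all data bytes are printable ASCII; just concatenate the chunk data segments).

Answer: j7gfvo

Derivation:
Chunk 1: stream[0..1]='3' size=0x3=3, data at stream[3..6]='j7g' -> body[0..3], body so far='j7g'
Chunk 2: stream[8..9]='3' size=0x3=3, data at stream[11..14]='fvo' -> body[3..6], body so far='j7gfvo'
Chunk 3: stream[16..17]='0' size=0 (terminator). Final body='j7gfvo' (6 bytes)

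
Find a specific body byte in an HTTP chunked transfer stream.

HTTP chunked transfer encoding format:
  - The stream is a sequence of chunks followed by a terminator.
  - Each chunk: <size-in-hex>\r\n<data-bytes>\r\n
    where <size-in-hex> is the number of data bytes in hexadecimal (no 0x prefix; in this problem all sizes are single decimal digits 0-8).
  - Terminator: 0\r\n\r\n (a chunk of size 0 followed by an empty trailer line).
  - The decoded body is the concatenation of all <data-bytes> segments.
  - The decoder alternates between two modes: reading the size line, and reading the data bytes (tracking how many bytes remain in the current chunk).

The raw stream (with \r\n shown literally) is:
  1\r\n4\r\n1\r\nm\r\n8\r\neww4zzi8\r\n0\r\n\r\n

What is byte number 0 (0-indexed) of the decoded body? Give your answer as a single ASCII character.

Chunk 1: stream[0..1]='1' size=0x1=1, data at stream[3..4]='4' -> body[0..1], body so far='4'
Chunk 2: stream[6..7]='1' size=0x1=1, data at stream[9..10]='m' -> body[1..2], body so far='4m'
Chunk 3: stream[12..13]='8' size=0x8=8, data at stream[15..23]='eww4zzi8' -> body[2..10], body so far='4meww4zzi8'
Chunk 4: stream[25..26]='0' size=0 (terminator). Final body='4meww4zzi8' (10 bytes)
Body byte 0 = '4'

Answer: 4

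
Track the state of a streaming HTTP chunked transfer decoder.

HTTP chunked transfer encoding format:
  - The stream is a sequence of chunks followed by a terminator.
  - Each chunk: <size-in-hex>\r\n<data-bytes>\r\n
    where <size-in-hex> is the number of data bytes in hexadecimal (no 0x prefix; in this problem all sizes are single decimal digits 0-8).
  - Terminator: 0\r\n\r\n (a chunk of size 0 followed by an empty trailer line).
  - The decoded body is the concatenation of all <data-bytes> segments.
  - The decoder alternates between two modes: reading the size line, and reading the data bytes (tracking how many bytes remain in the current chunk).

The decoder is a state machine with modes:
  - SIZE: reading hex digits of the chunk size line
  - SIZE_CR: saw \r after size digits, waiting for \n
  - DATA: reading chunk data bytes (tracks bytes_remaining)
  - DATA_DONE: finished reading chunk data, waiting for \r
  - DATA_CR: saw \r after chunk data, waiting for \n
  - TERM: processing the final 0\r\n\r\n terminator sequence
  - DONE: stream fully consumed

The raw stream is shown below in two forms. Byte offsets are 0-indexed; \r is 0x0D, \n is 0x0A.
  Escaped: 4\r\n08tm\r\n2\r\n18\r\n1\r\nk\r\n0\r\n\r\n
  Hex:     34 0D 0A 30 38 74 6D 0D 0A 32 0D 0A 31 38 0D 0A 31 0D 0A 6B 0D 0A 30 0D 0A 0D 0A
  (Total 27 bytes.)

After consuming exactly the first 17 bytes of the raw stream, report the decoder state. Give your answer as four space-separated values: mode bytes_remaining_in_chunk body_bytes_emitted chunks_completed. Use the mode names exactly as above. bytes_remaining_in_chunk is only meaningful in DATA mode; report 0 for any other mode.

Answer: SIZE 0 6 2

Derivation:
Byte 0 = '4': mode=SIZE remaining=0 emitted=0 chunks_done=0
Byte 1 = 0x0D: mode=SIZE_CR remaining=0 emitted=0 chunks_done=0
Byte 2 = 0x0A: mode=DATA remaining=4 emitted=0 chunks_done=0
Byte 3 = '0': mode=DATA remaining=3 emitted=1 chunks_done=0
Byte 4 = '8': mode=DATA remaining=2 emitted=2 chunks_done=0
Byte 5 = 't': mode=DATA remaining=1 emitted=3 chunks_done=0
Byte 6 = 'm': mode=DATA_DONE remaining=0 emitted=4 chunks_done=0
Byte 7 = 0x0D: mode=DATA_CR remaining=0 emitted=4 chunks_done=0
Byte 8 = 0x0A: mode=SIZE remaining=0 emitted=4 chunks_done=1
Byte 9 = '2': mode=SIZE remaining=0 emitted=4 chunks_done=1
Byte 10 = 0x0D: mode=SIZE_CR remaining=0 emitted=4 chunks_done=1
Byte 11 = 0x0A: mode=DATA remaining=2 emitted=4 chunks_done=1
Byte 12 = '1': mode=DATA remaining=1 emitted=5 chunks_done=1
Byte 13 = '8': mode=DATA_DONE remaining=0 emitted=6 chunks_done=1
Byte 14 = 0x0D: mode=DATA_CR remaining=0 emitted=6 chunks_done=1
Byte 15 = 0x0A: mode=SIZE remaining=0 emitted=6 chunks_done=2
Byte 16 = '1': mode=SIZE remaining=0 emitted=6 chunks_done=2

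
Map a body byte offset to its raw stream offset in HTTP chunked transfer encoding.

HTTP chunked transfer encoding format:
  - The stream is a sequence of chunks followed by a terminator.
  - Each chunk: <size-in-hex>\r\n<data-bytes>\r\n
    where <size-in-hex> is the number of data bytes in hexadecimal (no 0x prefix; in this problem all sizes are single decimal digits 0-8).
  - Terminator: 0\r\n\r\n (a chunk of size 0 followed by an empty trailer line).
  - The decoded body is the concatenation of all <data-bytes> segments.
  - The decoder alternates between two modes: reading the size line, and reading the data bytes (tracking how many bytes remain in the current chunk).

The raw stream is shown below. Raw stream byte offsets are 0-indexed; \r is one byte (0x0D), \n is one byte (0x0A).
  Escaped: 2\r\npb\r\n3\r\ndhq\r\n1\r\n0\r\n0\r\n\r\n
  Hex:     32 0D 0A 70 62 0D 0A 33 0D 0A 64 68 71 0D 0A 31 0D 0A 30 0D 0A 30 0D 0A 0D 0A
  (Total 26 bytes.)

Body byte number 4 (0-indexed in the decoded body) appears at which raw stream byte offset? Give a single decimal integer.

Chunk 1: stream[0..1]='2' size=0x2=2, data at stream[3..5]='pb' -> body[0..2], body so far='pb'
Chunk 2: stream[7..8]='3' size=0x3=3, data at stream[10..13]='dhq' -> body[2..5], body so far='pbdhq'
Chunk 3: stream[15..16]='1' size=0x1=1, data at stream[18..19]='0' -> body[5..6], body so far='pbdhq0'
Chunk 4: stream[21..22]='0' size=0 (terminator). Final body='pbdhq0' (6 bytes)
Body byte 4 at stream offset 12

Answer: 12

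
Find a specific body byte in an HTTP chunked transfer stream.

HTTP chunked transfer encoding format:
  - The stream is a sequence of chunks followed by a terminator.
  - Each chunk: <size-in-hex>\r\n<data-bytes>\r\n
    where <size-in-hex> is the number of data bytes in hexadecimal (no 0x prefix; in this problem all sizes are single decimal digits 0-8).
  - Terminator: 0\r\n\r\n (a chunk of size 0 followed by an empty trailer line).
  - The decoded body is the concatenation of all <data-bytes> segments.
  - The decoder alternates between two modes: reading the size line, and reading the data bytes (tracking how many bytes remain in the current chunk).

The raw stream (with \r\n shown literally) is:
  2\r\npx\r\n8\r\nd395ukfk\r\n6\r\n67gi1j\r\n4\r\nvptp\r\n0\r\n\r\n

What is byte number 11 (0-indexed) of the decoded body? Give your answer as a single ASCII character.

Answer: 7

Derivation:
Chunk 1: stream[0..1]='2' size=0x2=2, data at stream[3..5]='px' -> body[0..2], body so far='px'
Chunk 2: stream[7..8]='8' size=0x8=8, data at stream[10..18]='d395ukfk' -> body[2..10], body so far='pxd395ukfk'
Chunk 3: stream[20..21]='6' size=0x6=6, data at stream[23..29]='67gi1j' -> body[10..16], body so far='pxd395ukfk67gi1j'
Chunk 4: stream[31..32]='4' size=0x4=4, data at stream[34..38]='vptp' -> body[16..20], body so far='pxd395ukfk67gi1jvptp'
Chunk 5: stream[40..41]='0' size=0 (terminator). Final body='pxd395ukfk67gi1jvptp' (20 bytes)
Body byte 11 = '7'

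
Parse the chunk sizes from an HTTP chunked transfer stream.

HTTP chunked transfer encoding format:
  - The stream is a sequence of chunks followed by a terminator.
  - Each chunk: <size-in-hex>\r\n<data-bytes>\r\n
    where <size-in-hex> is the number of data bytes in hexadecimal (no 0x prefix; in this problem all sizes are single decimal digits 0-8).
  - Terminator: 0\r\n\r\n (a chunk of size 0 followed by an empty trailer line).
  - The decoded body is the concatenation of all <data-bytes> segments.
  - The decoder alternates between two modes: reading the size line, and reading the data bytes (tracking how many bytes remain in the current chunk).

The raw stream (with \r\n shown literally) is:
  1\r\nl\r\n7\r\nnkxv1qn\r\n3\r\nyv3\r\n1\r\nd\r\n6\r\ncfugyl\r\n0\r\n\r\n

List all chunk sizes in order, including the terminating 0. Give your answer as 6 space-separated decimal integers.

Chunk 1: stream[0..1]='1' size=0x1=1, data at stream[3..4]='l' -> body[0..1], body so far='l'
Chunk 2: stream[6..7]='7' size=0x7=7, data at stream[9..16]='nkxv1qn' -> body[1..8], body so far='lnkxv1qn'
Chunk 3: stream[18..19]='3' size=0x3=3, data at stream[21..24]='yv3' -> body[8..11], body so far='lnkxv1qnyv3'
Chunk 4: stream[26..27]='1' size=0x1=1, data at stream[29..30]='d' -> body[11..12], body so far='lnkxv1qnyv3d'
Chunk 5: stream[32..33]='6' size=0x6=6, data at stream[35..41]='cfugyl' -> body[12..18], body so far='lnkxv1qnyv3dcfugyl'
Chunk 6: stream[43..44]='0' size=0 (terminator). Final body='lnkxv1qnyv3dcfugyl' (18 bytes)

Answer: 1 7 3 1 6 0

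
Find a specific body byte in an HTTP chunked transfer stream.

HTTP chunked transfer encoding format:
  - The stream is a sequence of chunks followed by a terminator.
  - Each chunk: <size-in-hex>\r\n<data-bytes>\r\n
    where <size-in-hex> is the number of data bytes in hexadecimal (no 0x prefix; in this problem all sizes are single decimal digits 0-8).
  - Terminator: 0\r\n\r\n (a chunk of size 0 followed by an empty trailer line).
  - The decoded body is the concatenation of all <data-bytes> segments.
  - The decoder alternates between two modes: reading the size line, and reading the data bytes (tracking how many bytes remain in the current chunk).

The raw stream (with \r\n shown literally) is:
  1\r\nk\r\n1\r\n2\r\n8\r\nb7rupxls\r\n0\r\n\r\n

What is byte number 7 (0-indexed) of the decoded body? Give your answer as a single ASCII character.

Answer: x

Derivation:
Chunk 1: stream[0..1]='1' size=0x1=1, data at stream[3..4]='k' -> body[0..1], body so far='k'
Chunk 2: stream[6..7]='1' size=0x1=1, data at stream[9..10]='2' -> body[1..2], body so far='k2'
Chunk 3: stream[12..13]='8' size=0x8=8, data at stream[15..23]='b7rupxls' -> body[2..10], body so far='k2b7rupxls'
Chunk 4: stream[25..26]='0' size=0 (terminator). Final body='k2b7rupxls' (10 bytes)
Body byte 7 = 'x'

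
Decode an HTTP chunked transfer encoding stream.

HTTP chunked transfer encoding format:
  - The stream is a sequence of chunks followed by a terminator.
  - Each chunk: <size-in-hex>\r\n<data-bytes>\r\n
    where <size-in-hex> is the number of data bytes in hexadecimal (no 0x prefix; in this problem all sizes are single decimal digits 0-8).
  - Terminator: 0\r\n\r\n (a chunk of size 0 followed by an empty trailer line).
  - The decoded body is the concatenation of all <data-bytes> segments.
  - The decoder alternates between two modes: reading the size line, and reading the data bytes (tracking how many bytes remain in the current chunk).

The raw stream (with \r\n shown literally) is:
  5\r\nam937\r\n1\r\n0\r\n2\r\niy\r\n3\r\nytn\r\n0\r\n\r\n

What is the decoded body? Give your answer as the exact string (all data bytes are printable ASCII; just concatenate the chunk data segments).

Answer: am9370iyytn

Derivation:
Chunk 1: stream[0..1]='5' size=0x5=5, data at stream[3..8]='am937' -> body[0..5], body so far='am937'
Chunk 2: stream[10..11]='1' size=0x1=1, data at stream[13..14]='0' -> body[5..6], body so far='am9370'
Chunk 3: stream[16..17]='2' size=0x2=2, data at stream[19..21]='iy' -> body[6..8], body so far='am9370iy'
Chunk 4: stream[23..24]='3' size=0x3=3, data at stream[26..29]='ytn' -> body[8..11], body so far='am9370iyytn'
Chunk 5: stream[31..32]='0' size=0 (terminator). Final body='am9370iyytn' (11 bytes)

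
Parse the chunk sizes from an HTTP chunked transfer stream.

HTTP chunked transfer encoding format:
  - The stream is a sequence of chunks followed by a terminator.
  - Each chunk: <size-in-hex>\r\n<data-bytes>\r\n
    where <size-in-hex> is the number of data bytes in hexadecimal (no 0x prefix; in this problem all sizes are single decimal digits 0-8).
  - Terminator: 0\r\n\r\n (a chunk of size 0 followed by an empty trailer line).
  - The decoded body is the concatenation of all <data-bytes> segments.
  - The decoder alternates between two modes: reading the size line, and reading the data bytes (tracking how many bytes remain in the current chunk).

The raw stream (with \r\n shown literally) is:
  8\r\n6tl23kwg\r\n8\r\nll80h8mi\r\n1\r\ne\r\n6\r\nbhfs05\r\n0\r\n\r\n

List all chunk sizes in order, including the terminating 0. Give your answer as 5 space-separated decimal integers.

Answer: 8 8 1 6 0

Derivation:
Chunk 1: stream[0..1]='8' size=0x8=8, data at stream[3..11]='6tl23kwg' -> body[0..8], body so far='6tl23kwg'
Chunk 2: stream[13..14]='8' size=0x8=8, data at stream[16..24]='ll80h8mi' -> body[8..16], body so far='6tl23kwgll80h8mi'
Chunk 3: stream[26..27]='1' size=0x1=1, data at stream[29..30]='e' -> body[16..17], body so far='6tl23kwgll80h8mie'
Chunk 4: stream[32..33]='6' size=0x6=6, data at stream[35..41]='bhfs05' -> body[17..23], body so far='6tl23kwgll80h8miebhfs05'
Chunk 5: stream[43..44]='0' size=0 (terminator). Final body='6tl23kwgll80h8miebhfs05' (23 bytes)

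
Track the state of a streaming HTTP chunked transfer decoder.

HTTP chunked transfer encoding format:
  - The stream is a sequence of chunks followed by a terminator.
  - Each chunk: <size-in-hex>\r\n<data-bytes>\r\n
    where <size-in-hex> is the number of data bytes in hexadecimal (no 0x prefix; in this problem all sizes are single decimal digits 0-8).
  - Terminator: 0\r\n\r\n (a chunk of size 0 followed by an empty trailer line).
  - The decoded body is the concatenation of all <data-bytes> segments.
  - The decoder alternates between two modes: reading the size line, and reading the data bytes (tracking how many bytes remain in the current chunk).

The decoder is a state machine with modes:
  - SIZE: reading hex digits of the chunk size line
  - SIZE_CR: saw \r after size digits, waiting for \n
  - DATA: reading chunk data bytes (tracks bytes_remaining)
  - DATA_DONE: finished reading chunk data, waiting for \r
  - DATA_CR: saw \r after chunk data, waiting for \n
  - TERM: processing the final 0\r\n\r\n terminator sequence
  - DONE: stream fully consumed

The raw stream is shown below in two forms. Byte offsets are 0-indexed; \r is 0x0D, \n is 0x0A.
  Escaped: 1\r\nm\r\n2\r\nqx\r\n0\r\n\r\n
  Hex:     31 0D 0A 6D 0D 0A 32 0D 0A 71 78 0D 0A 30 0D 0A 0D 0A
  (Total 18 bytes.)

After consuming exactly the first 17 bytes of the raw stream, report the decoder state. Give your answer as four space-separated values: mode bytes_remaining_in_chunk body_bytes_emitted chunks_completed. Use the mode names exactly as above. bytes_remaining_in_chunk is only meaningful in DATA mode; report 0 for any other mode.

Byte 0 = '1': mode=SIZE remaining=0 emitted=0 chunks_done=0
Byte 1 = 0x0D: mode=SIZE_CR remaining=0 emitted=0 chunks_done=0
Byte 2 = 0x0A: mode=DATA remaining=1 emitted=0 chunks_done=0
Byte 3 = 'm': mode=DATA_DONE remaining=0 emitted=1 chunks_done=0
Byte 4 = 0x0D: mode=DATA_CR remaining=0 emitted=1 chunks_done=0
Byte 5 = 0x0A: mode=SIZE remaining=0 emitted=1 chunks_done=1
Byte 6 = '2': mode=SIZE remaining=0 emitted=1 chunks_done=1
Byte 7 = 0x0D: mode=SIZE_CR remaining=0 emitted=1 chunks_done=1
Byte 8 = 0x0A: mode=DATA remaining=2 emitted=1 chunks_done=1
Byte 9 = 'q': mode=DATA remaining=1 emitted=2 chunks_done=1
Byte 10 = 'x': mode=DATA_DONE remaining=0 emitted=3 chunks_done=1
Byte 11 = 0x0D: mode=DATA_CR remaining=0 emitted=3 chunks_done=1
Byte 12 = 0x0A: mode=SIZE remaining=0 emitted=3 chunks_done=2
Byte 13 = '0': mode=SIZE remaining=0 emitted=3 chunks_done=2
Byte 14 = 0x0D: mode=SIZE_CR remaining=0 emitted=3 chunks_done=2
Byte 15 = 0x0A: mode=TERM remaining=0 emitted=3 chunks_done=2
Byte 16 = 0x0D: mode=TERM remaining=0 emitted=3 chunks_done=2

Answer: TERM 0 3 2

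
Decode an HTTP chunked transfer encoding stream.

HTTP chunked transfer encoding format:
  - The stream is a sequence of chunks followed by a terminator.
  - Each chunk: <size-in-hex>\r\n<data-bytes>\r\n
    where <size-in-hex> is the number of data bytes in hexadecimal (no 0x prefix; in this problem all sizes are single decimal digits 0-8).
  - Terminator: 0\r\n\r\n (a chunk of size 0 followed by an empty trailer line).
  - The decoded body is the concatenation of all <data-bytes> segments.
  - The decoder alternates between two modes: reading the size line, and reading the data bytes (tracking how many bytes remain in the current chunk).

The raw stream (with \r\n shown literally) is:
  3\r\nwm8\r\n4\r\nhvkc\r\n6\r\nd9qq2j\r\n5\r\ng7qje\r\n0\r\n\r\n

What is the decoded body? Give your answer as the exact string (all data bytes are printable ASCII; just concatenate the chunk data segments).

Chunk 1: stream[0..1]='3' size=0x3=3, data at stream[3..6]='wm8' -> body[0..3], body so far='wm8'
Chunk 2: stream[8..9]='4' size=0x4=4, data at stream[11..15]='hvkc' -> body[3..7], body so far='wm8hvkc'
Chunk 3: stream[17..18]='6' size=0x6=6, data at stream[20..26]='d9qq2j' -> body[7..13], body so far='wm8hvkcd9qq2j'
Chunk 4: stream[28..29]='5' size=0x5=5, data at stream[31..36]='g7qje' -> body[13..18], body so far='wm8hvkcd9qq2jg7qje'
Chunk 5: stream[38..39]='0' size=0 (terminator). Final body='wm8hvkcd9qq2jg7qje' (18 bytes)

Answer: wm8hvkcd9qq2jg7qje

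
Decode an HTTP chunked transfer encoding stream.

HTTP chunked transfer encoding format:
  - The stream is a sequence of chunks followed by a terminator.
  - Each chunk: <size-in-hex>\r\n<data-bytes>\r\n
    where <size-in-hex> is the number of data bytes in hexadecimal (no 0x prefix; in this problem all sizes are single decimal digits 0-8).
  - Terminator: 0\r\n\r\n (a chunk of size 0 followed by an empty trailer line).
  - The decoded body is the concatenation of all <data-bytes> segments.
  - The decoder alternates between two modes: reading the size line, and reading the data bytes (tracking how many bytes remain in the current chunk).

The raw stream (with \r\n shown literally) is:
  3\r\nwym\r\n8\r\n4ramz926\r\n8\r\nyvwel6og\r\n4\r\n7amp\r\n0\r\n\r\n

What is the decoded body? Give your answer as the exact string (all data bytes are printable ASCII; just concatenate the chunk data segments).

Chunk 1: stream[0..1]='3' size=0x3=3, data at stream[3..6]='wym' -> body[0..3], body so far='wym'
Chunk 2: stream[8..9]='8' size=0x8=8, data at stream[11..19]='4ramz926' -> body[3..11], body so far='wym4ramz926'
Chunk 3: stream[21..22]='8' size=0x8=8, data at stream[24..32]='yvwel6og' -> body[11..19], body so far='wym4ramz926yvwel6og'
Chunk 4: stream[34..35]='4' size=0x4=4, data at stream[37..41]='7amp' -> body[19..23], body so far='wym4ramz926yvwel6og7amp'
Chunk 5: stream[43..44]='0' size=0 (terminator). Final body='wym4ramz926yvwel6og7amp' (23 bytes)

Answer: wym4ramz926yvwel6og7amp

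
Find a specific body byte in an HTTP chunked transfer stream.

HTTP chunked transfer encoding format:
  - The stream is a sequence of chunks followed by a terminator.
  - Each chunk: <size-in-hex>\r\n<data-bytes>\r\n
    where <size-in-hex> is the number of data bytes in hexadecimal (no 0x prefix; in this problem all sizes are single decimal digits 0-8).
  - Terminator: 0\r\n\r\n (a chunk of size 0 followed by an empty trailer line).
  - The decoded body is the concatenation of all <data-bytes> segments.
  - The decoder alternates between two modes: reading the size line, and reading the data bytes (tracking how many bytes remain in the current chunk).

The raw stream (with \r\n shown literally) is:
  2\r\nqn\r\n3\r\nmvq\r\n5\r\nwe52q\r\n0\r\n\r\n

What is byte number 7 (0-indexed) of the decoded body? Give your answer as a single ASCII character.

Chunk 1: stream[0..1]='2' size=0x2=2, data at stream[3..5]='qn' -> body[0..2], body so far='qn'
Chunk 2: stream[7..8]='3' size=0x3=3, data at stream[10..13]='mvq' -> body[2..5], body so far='qnmvq'
Chunk 3: stream[15..16]='5' size=0x5=5, data at stream[18..23]='we52q' -> body[5..10], body so far='qnmvqwe52q'
Chunk 4: stream[25..26]='0' size=0 (terminator). Final body='qnmvqwe52q' (10 bytes)
Body byte 7 = '5'

Answer: 5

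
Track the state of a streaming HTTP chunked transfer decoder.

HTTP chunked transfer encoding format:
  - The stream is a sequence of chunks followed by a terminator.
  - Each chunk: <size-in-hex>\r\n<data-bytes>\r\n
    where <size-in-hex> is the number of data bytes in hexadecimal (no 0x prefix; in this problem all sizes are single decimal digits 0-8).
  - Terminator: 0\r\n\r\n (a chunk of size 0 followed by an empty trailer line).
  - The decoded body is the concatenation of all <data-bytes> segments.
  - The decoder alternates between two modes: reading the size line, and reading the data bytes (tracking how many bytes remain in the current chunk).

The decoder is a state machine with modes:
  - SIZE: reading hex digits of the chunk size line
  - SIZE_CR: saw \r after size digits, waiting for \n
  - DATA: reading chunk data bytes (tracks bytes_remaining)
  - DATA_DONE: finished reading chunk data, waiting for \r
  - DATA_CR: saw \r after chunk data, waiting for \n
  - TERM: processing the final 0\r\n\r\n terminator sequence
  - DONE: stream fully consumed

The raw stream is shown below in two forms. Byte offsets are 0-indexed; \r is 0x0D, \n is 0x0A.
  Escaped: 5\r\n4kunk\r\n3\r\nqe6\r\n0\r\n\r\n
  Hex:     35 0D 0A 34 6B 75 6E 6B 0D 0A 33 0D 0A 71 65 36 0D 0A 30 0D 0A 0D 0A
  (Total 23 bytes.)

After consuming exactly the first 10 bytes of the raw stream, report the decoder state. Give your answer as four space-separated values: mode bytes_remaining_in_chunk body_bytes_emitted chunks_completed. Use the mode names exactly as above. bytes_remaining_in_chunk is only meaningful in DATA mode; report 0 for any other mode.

Answer: SIZE 0 5 1

Derivation:
Byte 0 = '5': mode=SIZE remaining=0 emitted=0 chunks_done=0
Byte 1 = 0x0D: mode=SIZE_CR remaining=0 emitted=0 chunks_done=0
Byte 2 = 0x0A: mode=DATA remaining=5 emitted=0 chunks_done=0
Byte 3 = '4': mode=DATA remaining=4 emitted=1 chunks_done=0
Byte 4 = 'k': mode=DATA remaining=3 emitted=2 chunks_done=0
Byte 5 = 'u': mode=DATA remaining=2 emitted=3 chunks_done=0
Byte 6 = 'n': mode=DATA remaining=1 emitted=4 chunks_done=0
Byte 7 = 'k': mode=DATA_DONE remaining=0 emitted=5 chunks_done=0
Byte 8 = 0x0D: mode=DATA_CR remaining=0 emitted=5 chunks_done=0
Byte 9 = 0x0A: mode=SIZE remaining=0 emitted=5 chunks_done=1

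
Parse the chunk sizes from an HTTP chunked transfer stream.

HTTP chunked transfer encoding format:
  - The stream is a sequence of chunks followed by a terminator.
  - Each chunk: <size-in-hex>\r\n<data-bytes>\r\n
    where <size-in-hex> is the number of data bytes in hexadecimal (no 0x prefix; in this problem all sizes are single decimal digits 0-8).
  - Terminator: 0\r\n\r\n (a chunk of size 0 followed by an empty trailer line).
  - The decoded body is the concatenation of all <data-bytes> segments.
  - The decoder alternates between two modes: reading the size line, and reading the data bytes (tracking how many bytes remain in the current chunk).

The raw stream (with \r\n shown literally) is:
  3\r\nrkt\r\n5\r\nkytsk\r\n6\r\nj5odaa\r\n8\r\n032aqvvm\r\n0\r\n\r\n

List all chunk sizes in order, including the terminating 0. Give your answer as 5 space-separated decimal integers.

Chunk 1: stream[0..1]='3' size=0x3=3, data at stream[3..6]='rkt' -> body[0..3], body so far='rkt'
Chunk 2: stream[8..9]='5' size=0x5=5, data at stream[11..16]='kytsk' -> body[3..8], body so far='rktkytsk'
Chunk 3: stream[18..19]='6' size=0x6=6, data at stream[21..27]='j5odaa' -> body[8..14], body so far='rktkytskj5odaa'
Chunk 4: stream[29..30]='8' size=0x8=8, data at stream[32..40]='032aqvvm' -> body[14..22], body so far='rktkytskj5odaa032aqvvm'
Chunk 5: stream[42..43]='0' size=0 (terminator). Final body='rktkytskj5odaa032aqvvm' (22 bytes)

Answer: 3 5 6 8 0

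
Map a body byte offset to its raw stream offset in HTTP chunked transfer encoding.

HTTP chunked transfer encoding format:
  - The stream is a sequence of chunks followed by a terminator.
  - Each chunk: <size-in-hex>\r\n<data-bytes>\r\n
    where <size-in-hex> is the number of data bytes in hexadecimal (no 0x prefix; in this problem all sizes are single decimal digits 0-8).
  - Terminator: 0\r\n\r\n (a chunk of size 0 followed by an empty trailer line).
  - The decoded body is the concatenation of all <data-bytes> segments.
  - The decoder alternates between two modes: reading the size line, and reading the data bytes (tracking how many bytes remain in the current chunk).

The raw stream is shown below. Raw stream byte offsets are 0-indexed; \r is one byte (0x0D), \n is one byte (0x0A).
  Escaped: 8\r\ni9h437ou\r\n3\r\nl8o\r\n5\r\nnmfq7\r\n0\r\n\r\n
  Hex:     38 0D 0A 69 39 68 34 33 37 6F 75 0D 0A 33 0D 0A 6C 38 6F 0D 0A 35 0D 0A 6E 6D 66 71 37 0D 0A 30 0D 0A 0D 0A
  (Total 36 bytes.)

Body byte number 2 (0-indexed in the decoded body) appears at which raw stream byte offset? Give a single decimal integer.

Answer: 5

Derivation:
Chunk 1: stream[0..1]='8' size=0x8=8, data at stream[3..11]='i9h437ou' -> body[0..8], body so far='i9h437ou'
Chunk 2: stream[13..14]='3' size=0x3=3, data at stream[16..19]='l8o' -> body[8..11], body so far='i9h437oul8o'
Chunk 3: stream[21..22]='5' size=0x5=5, data at stream[24..29]='nmfq7' -> body[11..16], body so far='i9h437oul8onmfq7'
Chunk 4: stream[31..32]='0' size=0 (terminator). Final body='i9h437oul8onmfq7' (16 bytes)
Body byte 2 at stream offset 5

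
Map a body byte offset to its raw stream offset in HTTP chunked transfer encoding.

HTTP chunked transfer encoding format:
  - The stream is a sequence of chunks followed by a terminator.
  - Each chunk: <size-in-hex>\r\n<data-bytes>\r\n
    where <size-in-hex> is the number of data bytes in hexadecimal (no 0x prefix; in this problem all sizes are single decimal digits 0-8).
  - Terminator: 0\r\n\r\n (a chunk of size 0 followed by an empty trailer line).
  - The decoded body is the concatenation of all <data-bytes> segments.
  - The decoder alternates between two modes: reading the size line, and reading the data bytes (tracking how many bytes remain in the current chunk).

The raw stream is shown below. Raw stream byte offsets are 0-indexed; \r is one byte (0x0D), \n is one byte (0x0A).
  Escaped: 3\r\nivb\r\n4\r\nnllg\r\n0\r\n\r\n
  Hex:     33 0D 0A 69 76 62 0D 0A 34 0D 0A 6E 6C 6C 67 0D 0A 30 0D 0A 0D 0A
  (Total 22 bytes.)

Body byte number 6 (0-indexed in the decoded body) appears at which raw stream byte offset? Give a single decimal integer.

Answer: 14

Derivation:
Chunk 1: stream[0..1]='3' size=0x3=3, data at stream[3..6]='ivb' -> body[0..3], body so far='ivb'
Chunk 2: stream[8..9]='4' size=0x4=4, data at stream[11..15]='nllg' -> body[3..7], body so far='ivbnllg'
Chunk 3: stream[17..18]='0' size=0 (terminator). Final body='ivbnllg' (7 bytes)
Body byte 6 at stream offset 14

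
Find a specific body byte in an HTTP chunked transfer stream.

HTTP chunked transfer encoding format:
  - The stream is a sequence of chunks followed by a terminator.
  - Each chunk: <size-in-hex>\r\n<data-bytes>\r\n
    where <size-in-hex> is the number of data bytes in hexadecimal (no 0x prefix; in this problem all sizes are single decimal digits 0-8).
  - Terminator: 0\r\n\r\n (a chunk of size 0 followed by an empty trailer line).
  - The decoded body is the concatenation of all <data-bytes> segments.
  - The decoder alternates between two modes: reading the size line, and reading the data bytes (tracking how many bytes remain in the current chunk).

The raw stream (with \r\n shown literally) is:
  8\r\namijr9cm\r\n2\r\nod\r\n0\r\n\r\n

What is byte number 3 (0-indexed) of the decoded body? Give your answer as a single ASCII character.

Chunk 1: stream[0..1]='8' size=0x8=8, data at stream[3..11]='amijr9cm' -> body[0..8], body so far='amijr9cm'
Chunk 2: stream[13..14]='2' size=0x2=2, data at stream[16..18]='od' -> body[8..10], body so far='amijr9cmod'
Chunk 3: stream[20..21]='0' size=0 (terminator). Final body='amijr9cmod' (10 bytes)
Body byte 3 = 'j'

Answer: j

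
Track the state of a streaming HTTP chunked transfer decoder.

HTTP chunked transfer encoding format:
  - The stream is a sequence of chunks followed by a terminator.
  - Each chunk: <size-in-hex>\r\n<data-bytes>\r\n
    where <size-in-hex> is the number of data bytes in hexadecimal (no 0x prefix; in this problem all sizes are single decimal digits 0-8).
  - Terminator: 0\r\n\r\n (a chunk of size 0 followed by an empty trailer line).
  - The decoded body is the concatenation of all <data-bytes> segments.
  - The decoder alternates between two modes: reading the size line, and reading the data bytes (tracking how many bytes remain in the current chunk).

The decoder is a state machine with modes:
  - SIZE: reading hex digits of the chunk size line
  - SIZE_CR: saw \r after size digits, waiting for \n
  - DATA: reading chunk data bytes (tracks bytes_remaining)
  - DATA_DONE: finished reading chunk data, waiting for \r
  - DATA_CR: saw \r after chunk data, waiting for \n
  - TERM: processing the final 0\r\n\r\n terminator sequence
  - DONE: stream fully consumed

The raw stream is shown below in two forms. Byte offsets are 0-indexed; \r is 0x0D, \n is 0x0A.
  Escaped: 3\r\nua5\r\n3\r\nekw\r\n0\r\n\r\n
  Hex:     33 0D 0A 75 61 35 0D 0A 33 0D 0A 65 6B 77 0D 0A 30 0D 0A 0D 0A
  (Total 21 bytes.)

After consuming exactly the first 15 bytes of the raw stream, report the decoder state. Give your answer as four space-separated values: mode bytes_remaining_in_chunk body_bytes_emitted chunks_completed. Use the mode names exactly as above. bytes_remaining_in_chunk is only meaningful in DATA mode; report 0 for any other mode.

Byte 0 = '3': mode=SIZE remaining=0 emitted=0 chunks_done=0
Byte 1 = 0x0D: mode=SIZE_CR remaining=0 emitted=0 chunks_done=0
Byte 2 = 0x0A: mode=DATA remaining=3 emitted=0 chunks_done=0
Byte 3 = 'u': mode=DATA remaining=2 emitted=1 chunks_done=0
Byte 4 = 'a': mode=DATA remaining=1 emitted=2 chunks_done=0
Byte 5 = '5': mode=DATA_DONE remaining=0 emitted=3 chunks_done=0
Byte 6 = 0x0D: mode=DATA_CR remaining=0 emitted=3 chunks_done=0
Byte 7 = 0x0A: mode=SIZE remaining=0 emitted=3 chunks_done=1
Byte 8 = '3': mode=SIZE remaining=0 emitted=3 chunks_done=1
Byte 9 = 0x0D: mode=SIZE_CR remaining=0 emitted=3 chunks_done=1
Byte 10 = 0x0A: mode=DATA remaining=3 emitted=3 chunks_done=1
Byte 11 = 'e': mode=DATA remaining=2 emitted=4 chunks_done=1
Byte 12 = 'k': mode=DATA remaining=1 emitted=5 chunks_done=1
Byte 13 = 'w': mode=DATA_DONE remaining=0 emitted=6 chunks_done=1
Byte 14 = 0x0D: mode=DATA_CR remaining=0 emitted=6 chunks_done=1

Answer: DATA_CR 0 6 1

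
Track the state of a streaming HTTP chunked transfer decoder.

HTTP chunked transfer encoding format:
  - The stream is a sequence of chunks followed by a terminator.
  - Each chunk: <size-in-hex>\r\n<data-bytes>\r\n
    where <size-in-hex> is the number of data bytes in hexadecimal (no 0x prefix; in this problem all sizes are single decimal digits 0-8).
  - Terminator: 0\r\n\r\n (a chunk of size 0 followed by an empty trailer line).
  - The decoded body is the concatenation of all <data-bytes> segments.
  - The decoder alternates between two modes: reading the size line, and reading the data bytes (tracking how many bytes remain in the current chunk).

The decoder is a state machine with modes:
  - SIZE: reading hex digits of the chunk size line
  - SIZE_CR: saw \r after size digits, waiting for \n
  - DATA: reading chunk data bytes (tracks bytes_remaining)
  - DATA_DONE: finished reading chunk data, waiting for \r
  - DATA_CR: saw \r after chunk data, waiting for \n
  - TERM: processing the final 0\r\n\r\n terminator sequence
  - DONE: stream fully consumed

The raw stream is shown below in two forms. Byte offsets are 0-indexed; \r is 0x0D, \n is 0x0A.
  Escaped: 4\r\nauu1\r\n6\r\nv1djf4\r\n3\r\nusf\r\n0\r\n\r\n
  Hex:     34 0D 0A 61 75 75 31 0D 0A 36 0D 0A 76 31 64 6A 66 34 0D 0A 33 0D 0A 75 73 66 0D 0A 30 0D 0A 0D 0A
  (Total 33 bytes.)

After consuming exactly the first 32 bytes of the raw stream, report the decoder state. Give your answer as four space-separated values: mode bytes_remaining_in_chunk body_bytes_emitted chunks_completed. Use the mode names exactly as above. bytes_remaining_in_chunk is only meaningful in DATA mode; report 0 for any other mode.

Byte 0 = '4': mode=SIZE remaining=0 emitted=0 chunks_done=0
Byte 1 = 0x0D: mode=SIZE_CR remaining=0 emitted=0 chunks_done=0
Byte 2 = 0x0A: mode=DATA remaining=4 emitted=0 chunks_done=0
Byte 3 = 'a': mode=DATA remaining=3 emitted=1 chunks_done=0
Byte 4 = 'u': mode=DATA remaining=2 emitted=2 chunks_done=0
Byte 5 = 'u': mode=DATA remaining=1 emitted=3 chunks_done=0
Byte 6 = '1': mode=DATA_DONE remaining=0 emitted=4 chunks_done=0
Byte 7 = 0x0D: mode=DATA_CR remaining=0 emitted=4 chunks_done=0
Byte 8 = 0x0A: mode=SIZE remaining=0 emitted=4 chunks_done=1
Byte 9 = '6': mode=SIZE remaining=0 emitted=4 chunks_done=1
Byte 10 = 0x0D: mode=SIZE_CR remaining=0 emitted=4 chunks_done=1
Byte 11 = 0x0A: mode=DATA remaining=6 emitted=4 chunks_done=1
Byte 12 = 'v': mode=DATA remaining=5 emitted=5 chunks_done=1
Byte 13 = '1': mode=DATA remaining=4 emitted=6 chunks_done=1
Byte 14 = 'd': mode=DATA remaining=3 emitted=7 chunks_done=1
Byte 15 = 'j': mode=DATA remaining=2 emitted=8 chunks_done=1
Byte 16 = 'f': mode=DATA remaining=1 emitted=9 chunks_done=1
Byte 17 = '4': mode=DATA_DONE remaining=0 emitted=10 chunks_done=1
Byte 18 = 0x0D: mode=DATA_CR remaining=0 emitted=10 chunks_done=1
Byte 19 = 0x0A: mode=SIZE remaining=0 emitted=10 chunks_done=2
Byte 20 = '3': mode=SIZE remaining=0 emitted=10 chunks_done=2
Byte 21 = 0x0D: mode=SIZE_CR remaining=0 emitted=10 chunks_done=2
Byte 22 = 0x0A: mode=DATA remaining=3 emitted=10 chunks_done=2
Byte 23 = 'u': mode=DATA remaining=2 emitted=11 chunks_done=2
Byte 24 = 's': mode=DATA remaining=1 emitted=12 chunks_done=2
Byte 25 = 'f': mode=DATA_DONE remaining=0 emitted=13 chunks_done=2
Byte 26 = 0x0D: mode=DATA_CR remaining=0 emitted=13 chunks_done=2
Byte 27 = 0x0A: mode=SIZE remaining=0 emitted=13 chunks_done=3
Byte 28 = '0': mode=SIZE remaining=0 emitted=13 chunks_done=3
Byte 29 = 0x0D: mode=SIZE_CR remaining=0 emitted=13 chunks_done=3
Byte 30 = 0x0A: mode=TERM remaining=0 emitted=13 chunks_done=3
Byte 31 = 0x0D: mode=TERM remaining=0 emitted=13 chunks_done=3

Answer: TERM 0 13 3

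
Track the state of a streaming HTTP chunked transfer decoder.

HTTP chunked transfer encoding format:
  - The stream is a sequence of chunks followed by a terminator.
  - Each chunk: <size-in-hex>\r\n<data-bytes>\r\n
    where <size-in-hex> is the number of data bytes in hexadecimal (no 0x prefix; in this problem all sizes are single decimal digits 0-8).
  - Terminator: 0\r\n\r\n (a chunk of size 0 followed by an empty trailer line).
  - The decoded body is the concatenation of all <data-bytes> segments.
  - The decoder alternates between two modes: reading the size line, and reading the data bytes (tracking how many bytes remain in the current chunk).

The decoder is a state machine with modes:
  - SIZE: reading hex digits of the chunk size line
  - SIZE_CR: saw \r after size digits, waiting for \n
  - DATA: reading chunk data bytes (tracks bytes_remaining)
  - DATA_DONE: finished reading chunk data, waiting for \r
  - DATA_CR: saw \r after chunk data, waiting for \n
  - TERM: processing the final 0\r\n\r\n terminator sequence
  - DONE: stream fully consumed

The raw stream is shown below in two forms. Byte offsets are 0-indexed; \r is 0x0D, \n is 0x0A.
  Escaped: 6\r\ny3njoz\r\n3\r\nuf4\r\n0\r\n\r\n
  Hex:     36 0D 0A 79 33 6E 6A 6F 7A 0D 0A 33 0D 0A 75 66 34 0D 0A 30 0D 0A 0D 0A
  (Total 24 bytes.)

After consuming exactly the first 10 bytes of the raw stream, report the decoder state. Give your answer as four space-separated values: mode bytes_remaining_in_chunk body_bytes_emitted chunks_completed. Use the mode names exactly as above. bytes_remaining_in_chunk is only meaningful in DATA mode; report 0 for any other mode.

Answer: DATA_CR 0 6 0

Derivation:
Byte 0 = '6': mode=SIZE remaining=0 emitted=0 chunks_done=0
Byte 1 = 0x0D: mode=SIZE_CR remaining=0 emitted=0 chunks_done=0
Byte 2 = 0x0A: mode=DATA remaining=6 emitted=0 chunks_done=0
Byte 3 = 'y': mode=DATA remaining=5 emitted=1 chunks_done=0
Byte 4 = '3': mode=DATA remaining=4 emitted=2 chunks_done=0
Byte 5 = 'n': mode=DATA remaining=3 emitted=3 chunks_done=0
Byte 6 = 'j': mode=DATA remaining=2 emitted=4 chunks_done=0
Byte 7 = 'o': mode=DATA remaining=1 emitted=5 chunks_done=0
Byte 8 = 'z': mode=DATA_DONE remaining=0 emitted=6 chunks_done=0
Byte 9 = 0x0D: mode=DATA_CR remaining=0 emitted=6 chunks_done=0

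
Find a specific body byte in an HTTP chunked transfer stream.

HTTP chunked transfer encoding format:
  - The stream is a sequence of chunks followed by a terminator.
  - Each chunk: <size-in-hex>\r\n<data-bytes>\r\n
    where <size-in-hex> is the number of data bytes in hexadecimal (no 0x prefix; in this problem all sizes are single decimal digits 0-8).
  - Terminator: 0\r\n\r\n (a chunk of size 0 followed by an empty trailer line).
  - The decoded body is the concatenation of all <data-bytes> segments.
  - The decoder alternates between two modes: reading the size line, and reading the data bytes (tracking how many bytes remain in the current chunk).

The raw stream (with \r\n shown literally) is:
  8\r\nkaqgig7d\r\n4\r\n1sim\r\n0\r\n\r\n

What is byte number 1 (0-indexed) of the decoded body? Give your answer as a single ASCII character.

Answer: a

Derivation:
Chunk 1: stream[0..1]='8' size=0x8=8, data at stream[3..11]='kaqgig7d' -> body[0..8], body so far='kaqgig7d'
Chunk 2: stream[13..14]='4' size=0x4=4, data at stream[16..20]='1sim' -> body[8..12], body so far='kaqgig7d1sim'
Chunk 3: stream[22..23]='0' size=0 (terminator). Final body='kaqgig7d1sim' (12 bytes)
Body byte 1 = 'a'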